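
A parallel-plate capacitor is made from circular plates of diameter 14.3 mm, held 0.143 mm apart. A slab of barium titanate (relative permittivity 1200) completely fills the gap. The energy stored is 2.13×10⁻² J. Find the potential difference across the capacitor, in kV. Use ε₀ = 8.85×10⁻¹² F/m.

A = π(14.3/2 mm)² = 1.61×10⁻⁴ m².
C = κε₀A/d = 1200 × 8.85×10⁻¹² × 1.61×10⁻⁴ / 1.43×10⁻⁴ = 1.19×10⁻⁸ F.
V = √(2U/C) = √(2 × 2.13×10⁻² / 1.19×10⁻⁸) = 1.89×10³ V.

1.89 kV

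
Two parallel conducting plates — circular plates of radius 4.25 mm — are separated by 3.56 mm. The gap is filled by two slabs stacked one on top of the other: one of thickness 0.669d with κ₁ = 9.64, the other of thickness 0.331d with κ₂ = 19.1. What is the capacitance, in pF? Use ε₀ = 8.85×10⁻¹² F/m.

C ≈ 1.63 pF

A = π(4.25 mm)² = 5.67×10⁻⁵ m².
Stacked slabs ⇒ two capacitors in series, each with the full plate area.
C₁ = κ₁ε₀A/d₁ = 9.64 × 8.85×10⁻¹² × 5.67×10⁻⁵ / 2.38×10⁻³ = 2.03×10⁻¹² F.
C₂ = κ₂ε₀A/d₂ = 19.1 × 8.85×10⁻¹² × 5.67×10⁻⁵ / 1.18×10⁻³ = 8.14×10⁻¹² F.
C = (1/C₁ + 1/C₂)⁻¹ = 1.63×10⁻¹² F.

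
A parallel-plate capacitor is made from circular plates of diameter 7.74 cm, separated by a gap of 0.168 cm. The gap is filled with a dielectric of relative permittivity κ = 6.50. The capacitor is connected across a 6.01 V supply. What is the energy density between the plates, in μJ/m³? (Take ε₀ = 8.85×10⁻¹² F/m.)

E = V/d = 6.01 / 1.68×10⁻³ = 3.58×10³ V/m.
u = ½κε₀E² = ½ × 6.50 × 8.85×10⁻¹² × (3.58×10³)² = 3.68×10⁻⁴ J/m³.

u ≈ 368 μJ/m³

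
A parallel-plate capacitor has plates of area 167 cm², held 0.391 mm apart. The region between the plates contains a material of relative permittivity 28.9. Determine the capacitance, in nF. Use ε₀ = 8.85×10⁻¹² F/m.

A = 167 cm² = 1.67×10⁻² m².
C = κε₀A/d = 28.9 × 8.85×10⁻¹² × 1.67×10⁻² / 3.91×10⁻⁴ = 1.09×10⁻⁸ F.

C ≈ 10.9 nF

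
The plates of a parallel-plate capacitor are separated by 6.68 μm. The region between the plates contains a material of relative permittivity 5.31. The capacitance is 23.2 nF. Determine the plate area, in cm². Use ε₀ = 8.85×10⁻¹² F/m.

33.0 cm²

A = Cd/(κε₀) = 2.32×10⁻⁸ × 6.68×10⁻⁶ / (5.31 × 8.85×10⁻¹²) = 3.30×10⁻³ m².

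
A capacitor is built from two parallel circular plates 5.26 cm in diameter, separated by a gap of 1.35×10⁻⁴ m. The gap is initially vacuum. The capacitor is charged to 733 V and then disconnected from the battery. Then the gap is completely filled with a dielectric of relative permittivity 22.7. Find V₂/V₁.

0.0441

Isolated ⇒ Q is held fixed.
C₂ = 22.7 C₁ and V = Q/C, so V₂/V₁ = C₁/C₂ = 0.0441.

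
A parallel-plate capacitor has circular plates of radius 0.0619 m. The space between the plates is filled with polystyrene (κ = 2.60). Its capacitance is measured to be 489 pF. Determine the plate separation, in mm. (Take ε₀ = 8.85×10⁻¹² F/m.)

A = π(0.0619 m)² = 1.20×10⁻² m².
d = κε₀A/C = 2.60 × 8.85×10⁻¹² × 1.20×10⁻² / 4.89×10⁻¹⁰ = 5.66×10⁻⁴ m.

0.566 mm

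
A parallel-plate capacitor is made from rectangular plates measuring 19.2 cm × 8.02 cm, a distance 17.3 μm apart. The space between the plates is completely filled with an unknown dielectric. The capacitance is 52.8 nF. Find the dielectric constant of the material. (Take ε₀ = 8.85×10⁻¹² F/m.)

κ ≈ 6.70

A = 19.2 × 8.02 cm² = 1.54×10⁻² m².
κ = Cd/(ε₀A) = 5.28×10⁻⁸ × 1.73×10⁻⁵ / (8.85×10⁻¹² × 1.54×10⁻²) = 6.70.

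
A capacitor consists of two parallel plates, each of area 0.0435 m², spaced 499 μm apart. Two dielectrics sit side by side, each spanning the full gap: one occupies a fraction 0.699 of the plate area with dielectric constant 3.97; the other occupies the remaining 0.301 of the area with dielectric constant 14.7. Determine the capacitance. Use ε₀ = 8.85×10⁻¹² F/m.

C ≈ 5.55 nF

Side-by-side slabs ⇒ two capacitors in parallel, each spanning the full gap.
C₁ = κ₁ε₀A₁/d = 3.97 × 8.85×10⁻¹² × 3.04×10⁻² / 4.99×10⁻⁴ = 2.14×10⁻⁹ F.
C₂ = κ₂ε₀A₂/d = 14.7 × 8.85×10⁻¹² × 1.31×10⁻² / 4.99×10⁻⁴ = 3.41×10⁻⁹ F.
C = C₁ + C₂ = 5.55×10⁻⁹ F.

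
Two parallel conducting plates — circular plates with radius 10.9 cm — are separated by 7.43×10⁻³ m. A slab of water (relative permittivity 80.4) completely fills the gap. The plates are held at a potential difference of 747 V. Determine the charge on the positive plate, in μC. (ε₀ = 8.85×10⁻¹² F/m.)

Q ≈ 2.67 μC

A = π(10.9 cm)² = 3.73×10⁻² m².
C = κε₀A/d = 80.4 × 8.85×10⁻¹² × 3.73×10⁻² / 7.43×10⁻³ = 3.57×10⁻⁹ F.
Q = CV = 3.57×10⁻⁹ × 747 = 2.67×10⁻⁶ C.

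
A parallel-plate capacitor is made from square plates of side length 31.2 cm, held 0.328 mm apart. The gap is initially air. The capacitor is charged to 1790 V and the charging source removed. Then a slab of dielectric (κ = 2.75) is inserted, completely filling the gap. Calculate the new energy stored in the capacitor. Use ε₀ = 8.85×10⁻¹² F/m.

U ≈ 1.53 mJ

A = (31.2 cm)² = 9.73×10⁻² m².
Initially C₁ = ε₀A/d = 8.85×10⁻¹² × 9.73×10⁻² / 3.28×10⁻⁴ = 2.63×10⁻⁹ F.
U₁ = 4.21×10⁻³ J.
Isolated ⇒ Q is held fixed. C₂ = 2.75 C₁ and U = Q²/(2C), so U₂/U₁ = C₁/C₂ = 0.364.
U₂ = 0.364 × 4.21×10⁻³ = 1.53×10⁻³ J.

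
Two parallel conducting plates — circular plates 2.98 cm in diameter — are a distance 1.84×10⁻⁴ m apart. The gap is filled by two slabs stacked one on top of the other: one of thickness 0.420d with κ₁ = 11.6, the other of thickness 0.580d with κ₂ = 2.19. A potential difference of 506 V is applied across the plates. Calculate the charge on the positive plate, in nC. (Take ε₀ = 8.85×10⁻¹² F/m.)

A = π(2.98/2 cm)² = 6.97×10⁻⁴ m².
Stacked slabs ⇒ two capacitors in series, each with the full plate area.
C₁ = κ₁ε₀A/d₁ = 11.6 × 8.85×10⁻¹² × 6.97×10⁻⁴ / 7.73×10⁻⁵ = 9.27×10⁻¹⁰ F.
C₂ = κ₂ε₀A/d₂ = 2.19 × 8.85×10⁻¹² × 6.97×10⁻⁴ / 1.07×10⁻⁴ = 1.27×10⁻¹⁰ F.
C = (1/C₁ + 1/C₂)⁻¹ = 1.11×10⁻¹⁰ F.
Q = CV = 1.11×10⁻¹⁰ × 506 = 5.64×10⁻⁸ C.

56.4 nC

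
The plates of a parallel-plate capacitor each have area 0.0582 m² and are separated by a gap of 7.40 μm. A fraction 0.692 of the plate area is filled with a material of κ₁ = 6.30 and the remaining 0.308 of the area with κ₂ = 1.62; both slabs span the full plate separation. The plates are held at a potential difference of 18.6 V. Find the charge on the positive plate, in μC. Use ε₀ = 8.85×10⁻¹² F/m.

Q ≈ 6.29 μC

Side-by-side slabs ⇒ two capacitors in parallel, each spanning the full gap.
C₁ = κ₁ε₀A₁/d = 6.30 × 8.85×10⁻¹² × 4.03×10⁻² / 7.40×10⁻⁶ = 3.03×10⁻⁷ F.
C₂ = κ₂ε₀A₂/d = 1.62 × 8.85×10⁻¹² × 1.79×10⁻² / 7.40×10⁻⁶ = 3.47×10⁻⁸ F.
C = C₁ + C₂ = 3.38×10⁻⁷ F.
Q = CV = 3.38×10⁻⁷ × 18.6 = 6.29×10⁻⁶ C.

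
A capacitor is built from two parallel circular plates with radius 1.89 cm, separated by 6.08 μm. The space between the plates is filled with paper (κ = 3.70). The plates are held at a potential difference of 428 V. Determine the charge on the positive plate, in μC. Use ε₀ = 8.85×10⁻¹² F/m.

A = π(1.89 cm)² = 1.12×10⁻³ m².
C = κε₀A/d = 3.70 × 8.85×10⁻¹² × 1.12×10⁻³ / 6.08×10⁻⁶ = 6.04×10⁻⁹ F.
Q = CV = 6.04×10⁻⁹ × 428 = 2.59×10⁻⁶ C.

Q ≈ 2.59 μC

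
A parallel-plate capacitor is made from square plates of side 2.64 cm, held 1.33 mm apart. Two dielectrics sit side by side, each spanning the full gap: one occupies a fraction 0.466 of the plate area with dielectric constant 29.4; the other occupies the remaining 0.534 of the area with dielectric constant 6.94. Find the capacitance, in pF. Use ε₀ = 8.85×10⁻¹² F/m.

A = (2.64 cm)² = 6.97×10⁻⁴ m².
Side-by-side slabs ⇒ two capacitors in parallel, each spanning the full gap.
C₁ = κ₁ε₀A₁/d = 29.4 × 8.85×10⁻¹² × 3.25×10⁻⁴ / 1.33×10⁻³ = 6.35×10⁻¹¹ F.
C₂ = κ₂ε₀A₂/d = 6.94 × 8.85×10⁻¹² × 3.72×10⁻⁴ / 1.33×10⁻³ = 1.72×10⁻¹¹ F.
C = C₁ + C₂ = 8.07×10⁻¹¹ F.

80.7 pF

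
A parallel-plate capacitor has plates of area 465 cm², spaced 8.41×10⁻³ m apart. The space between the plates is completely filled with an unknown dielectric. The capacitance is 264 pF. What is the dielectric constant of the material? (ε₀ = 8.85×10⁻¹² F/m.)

κ ≈ 5.40

A = 465 cm² = 4.65×10⁻² m².
κ = Cd/(ε₀A) = 2.64×10⁻¹⁰ × 8.41×10⁻³ / (8.85×10⁻¹² × 4.65×10⁻²) = 5.40.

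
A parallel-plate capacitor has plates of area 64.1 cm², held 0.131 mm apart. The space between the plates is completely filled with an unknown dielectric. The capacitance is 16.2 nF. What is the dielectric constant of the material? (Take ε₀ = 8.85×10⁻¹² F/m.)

κ ≈ 37.4

A = 64.1 cm² = 6.41×10⁻³ m².
κ = Cd/(ε₀A) = 1.62×10⁻⁸ × 1.31×10⁻⁴ / (8.85×10⁻¹² × 6.41×10⁻³) = 37.4.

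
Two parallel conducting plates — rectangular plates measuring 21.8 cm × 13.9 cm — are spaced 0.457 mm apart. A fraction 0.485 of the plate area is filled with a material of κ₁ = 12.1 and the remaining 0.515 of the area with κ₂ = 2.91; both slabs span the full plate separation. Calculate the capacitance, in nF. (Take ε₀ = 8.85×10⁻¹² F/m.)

C ≈ 4.32 nF

A = 21.8 × 13.9 cm² = 3.03×10⁻² m².
Side-by-side slabs ⇒ two capacitors in parallel, each spanning the full gap.
C₁ = κ₁ε₀A₁/d = 12.1 × 8.85×10⁻¹² × 1.47×10⁻² / 4.57×10⁻⁴ = 3.44×10⁻⁹ F.
C₂ = κ₂ε₀A₂/d = 2.91 × 8.85×10⁻¹² × 1.56×10⁻² / 4.57×10⁻⁴ = 8.79×10⁻¹⁰ F.
C = C₁ + C₂ = 4.32×10⁻⁹ F.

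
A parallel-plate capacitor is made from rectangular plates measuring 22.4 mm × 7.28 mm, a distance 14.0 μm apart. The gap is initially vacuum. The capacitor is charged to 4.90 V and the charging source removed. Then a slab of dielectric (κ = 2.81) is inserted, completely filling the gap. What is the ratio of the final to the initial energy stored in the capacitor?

U₂/U₁ ≈ 0.356

Isolated ⇒ Q is held fixed.
C₂ = 2.81 C₁ and U = Q²/(2C), so U₂/U₁ = C₁/C₂ = 0.356.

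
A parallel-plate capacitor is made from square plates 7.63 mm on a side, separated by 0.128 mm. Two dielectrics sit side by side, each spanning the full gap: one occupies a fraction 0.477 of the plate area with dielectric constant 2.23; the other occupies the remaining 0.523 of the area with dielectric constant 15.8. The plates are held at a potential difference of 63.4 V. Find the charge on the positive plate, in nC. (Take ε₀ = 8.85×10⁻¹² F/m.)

Q ≈ 2.38 nC

A = (7.63 mm)² = 5.82×10⁻⁵ m².
Side-by-side slabs ⇒ two capacitors in parallel, each spanning the full gap.
C₁ = κ₁ε₀A₁/d = 2.23 × 8.85×10⁻¹² × 2.78×10⁻⁵ / 1.28×10⁻⁴ = 4.28×10⁻¹² F.
C₂ = κ₂ε₀A₂/d = 15.8 × 8.85×10⁻¹² × 3.04×10⁻⁵ / 1.28×10⁻⁴ = 3.33×10⁻¹¹ F.
C = C₁ + C₂ = 3.75×10⁻¹¹ F.
Q = CV = 3.75×10⁻¹¹ × 63.4 = 2.38×10⁻⁹ C.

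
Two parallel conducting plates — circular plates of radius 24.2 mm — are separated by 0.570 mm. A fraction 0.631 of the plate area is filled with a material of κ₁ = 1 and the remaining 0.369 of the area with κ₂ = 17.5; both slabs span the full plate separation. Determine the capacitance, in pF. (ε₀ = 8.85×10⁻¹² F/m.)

C ≈ 202 pF

A = π(24.2 mm)² = 1.84×10⁻³ m².
Side-by-side slabs ⇒ two capacitors in parallel, each spanning the full gap.
C₁ = κ₁ε₀A₁/d = 1.00 × 8.85×10⁻¹² × 1.16×10⁻³ / 5.70×10⁻⁴ = 1.80×10⁻¹¹ F.
C₂ = κ₂ε₀A₂/d = 17.5 × 8.85×10⁻¹² × 6.79×10⁻⁴ / 5.70×10⁻⁴ = 1.84×10⁻¹⁰ F.
C = C₁ + C₂ = 2.02×10⁻¹⁰ F.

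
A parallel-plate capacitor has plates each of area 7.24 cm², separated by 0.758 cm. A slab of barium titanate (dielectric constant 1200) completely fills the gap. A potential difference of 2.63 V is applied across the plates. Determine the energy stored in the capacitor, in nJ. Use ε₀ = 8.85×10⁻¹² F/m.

A = 7.24 cm² = 7.24×10⁻⁴ m².
C = κε₀A/d = 1200 × 8.85×10⁻¹² × 7.24×10⁻⁴ / 7.58×10⁻³ = 1.01×10⁻⁹ F.
U = ½CV² = ½ × 1.01×10⁻⁹ × (2.63)² = 3.51×10⁻⁹ J.

U ≈ 3.51 nJ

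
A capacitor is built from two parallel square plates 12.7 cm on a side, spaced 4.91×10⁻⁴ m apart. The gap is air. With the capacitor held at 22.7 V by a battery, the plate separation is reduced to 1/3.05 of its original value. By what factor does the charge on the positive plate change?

Battery connected ⇒ V is held fixed.
C₂ = 3.05 C₁ and Q = CV, so Q₂/Q₁ = C₂/C₁ = 3.05.

Q₂/Q₁ ≈ 3.05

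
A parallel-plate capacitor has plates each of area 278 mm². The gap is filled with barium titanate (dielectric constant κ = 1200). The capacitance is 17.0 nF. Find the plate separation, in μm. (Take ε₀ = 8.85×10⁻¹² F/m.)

A = 278 mm² = 2.78×10⁻⁴ m².
d = κε₀A/C = 1200 × 8.85×10⁻¹² × 2.78×10⁻⁴ / 1.70×10⁻⁸ = 1.74×10⁻⁴ m.

d ≈ 174 μm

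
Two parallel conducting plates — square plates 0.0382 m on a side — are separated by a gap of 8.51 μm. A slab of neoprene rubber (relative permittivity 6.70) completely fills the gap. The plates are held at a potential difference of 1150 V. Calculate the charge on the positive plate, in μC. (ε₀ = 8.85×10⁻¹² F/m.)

Q ≈ 11.7 μC

A = (0.0382 m)² = 1.46×10⁻³ m².
C = κε₀A/d = 6.70 × 8.85×10⁻¹² × 1.46×10⁻³ / 8.51×10⁻⁶ = 1.02×10⁻⁸ F.
Q = CV = 1.02×10⁻⁸ × 1150 = 1.17×10⁻⁵ C.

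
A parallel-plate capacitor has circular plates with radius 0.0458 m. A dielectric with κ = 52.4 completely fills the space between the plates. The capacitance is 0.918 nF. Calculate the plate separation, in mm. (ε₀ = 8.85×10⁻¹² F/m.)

A = π(0.0458 m)² = 6.59×10⁻³ m².
d = κε₀A/C = 52.4 × 8.85×10⁻¹² × 6.59×10⁻³ / 9.18×10⁻¹⁰ = 3.33×10⁻³ m.

d ≈ 3.33 mm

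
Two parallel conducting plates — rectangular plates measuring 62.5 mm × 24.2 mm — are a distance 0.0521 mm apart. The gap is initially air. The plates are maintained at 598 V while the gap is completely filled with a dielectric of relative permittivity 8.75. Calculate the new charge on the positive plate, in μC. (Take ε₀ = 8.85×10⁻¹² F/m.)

A = 62.5 × 24.2 mm² = 1.51×10⁻³ m².
Initially C₁ = ε₀A/d = 8.85×10⁻¹² × 1.51×10⁻³ / 5.21×10⁻⁵ = 2.57×10⁻¹⁰ F.
Q₁ = 1.54×10⁻⁷ C.
Battery connected ⇒ V is held fixed. C₂ = 8.75 C₁ and Q = CV, so Q₂/Q₁ = C₂/C₁ = 8.75.
Q₂ = 8.75 × 1.54×10⁻⁷ = 1.34×10⁻⁶ C.

1.34 μC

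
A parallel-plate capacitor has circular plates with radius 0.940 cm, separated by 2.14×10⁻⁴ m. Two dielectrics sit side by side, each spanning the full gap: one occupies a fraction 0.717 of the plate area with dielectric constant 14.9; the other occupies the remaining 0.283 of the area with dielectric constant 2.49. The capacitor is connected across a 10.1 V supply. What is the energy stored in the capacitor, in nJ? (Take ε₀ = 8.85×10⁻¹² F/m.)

A = π(0.940 cm)² = 2.78×10⁻⁴ m².
Side-by-side slabs ⇒ two capacitors in parallel, each spanning the full gap.
C₁ = κ₁ε₀A₁/d = 14.9 × 8.85×10⁻¹² × 1.99×10⁻⁴ / 2.14×10⁻⁴ = 1.23×10⁻¹⁰ F.
C₂ = κ₂ε₀A₂/d = 2.49 × 8.85×10⁻¹² × 7.86×10⁻⁵ / 2.14×10⁻⁴ = 8.09×10⁻¹² F.
C = C₁ + C₂ = 1.31×10⁻¹⁰ F.
U = ½CV² = ½ × 1.31×10⁻¹⁰ × (10.1)² = 6.67×10⁻⁹ J.

6.67 nJ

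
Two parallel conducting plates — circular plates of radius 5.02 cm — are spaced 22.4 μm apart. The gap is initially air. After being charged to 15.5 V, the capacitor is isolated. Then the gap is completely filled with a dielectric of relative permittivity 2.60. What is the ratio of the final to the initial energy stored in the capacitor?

Isolated ⇒ Q is held fixed.
C₂ = 2.60 C₁ and U = Q²/(2C), so U₂/U₁ = C₁/C₂ = 0.385.

U₂/U₁ ≈ 0.385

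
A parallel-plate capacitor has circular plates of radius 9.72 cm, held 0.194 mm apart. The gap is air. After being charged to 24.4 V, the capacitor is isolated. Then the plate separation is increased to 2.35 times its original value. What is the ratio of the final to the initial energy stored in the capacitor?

2.35

Isolated ⇒ Q is held fixed.
C₂ = 0.426 C₁ and U = Q²/(2C), so U₂/U₁ = C₁/C₂ = 2.35.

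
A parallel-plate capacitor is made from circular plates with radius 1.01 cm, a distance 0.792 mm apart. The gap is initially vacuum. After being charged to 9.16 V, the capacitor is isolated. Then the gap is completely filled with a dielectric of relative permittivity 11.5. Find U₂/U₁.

0.0870

Isolated ⇒ Q is held fixed.
C₂ = 11.5 C₁ and U = Q²/(2C), so U₂/U₁ = C₁/C₂ = 0.0870.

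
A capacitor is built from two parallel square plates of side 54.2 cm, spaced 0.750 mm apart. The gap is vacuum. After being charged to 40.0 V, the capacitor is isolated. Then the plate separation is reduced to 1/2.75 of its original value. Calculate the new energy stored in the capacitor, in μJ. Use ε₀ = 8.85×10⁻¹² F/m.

A = (54.2 cm)² = 0.294 m².
Initially C₁ = ε₀A/d = 8.85×10⁻¹² × 0.294 / 7.50×10⁻⁴ = 3.47×10⁻⁹ F.
U₁ = 2.77×10⁻⁶ J.
Isolated ⇒ Q is held fixed. C₂ = 2.75 C₁ and U = Q²/(2C), so U₂/U₁ = C₁/C₂ = 0.364.
U₂ = 0.364 × 2.77×10⁻⁶ = 1.01×10⁻⁶ J.

U ≈ 1.01 μJ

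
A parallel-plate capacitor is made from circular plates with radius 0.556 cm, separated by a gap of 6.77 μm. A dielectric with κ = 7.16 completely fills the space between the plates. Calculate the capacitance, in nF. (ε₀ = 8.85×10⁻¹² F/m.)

C ≈ 0.909 nF

A = π(0.556 cm)² = 9.71×10⁻⁵ m².
C = κε₀A/d = 7.16 × 8.85×10⁻¹² × 9.71×10⁻⁵ / 6.77×10⁻⁶ = 9.09×10⁻¹⁰ F.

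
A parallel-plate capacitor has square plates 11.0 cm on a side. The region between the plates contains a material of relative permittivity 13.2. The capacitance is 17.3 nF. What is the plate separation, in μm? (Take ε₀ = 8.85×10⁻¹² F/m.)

81.7 μm

A = (11.0 cm)² = 1.21×10⁻² m².
d = κε₀A/C = 13.2 × 8.85×10⁻¹² × 1.21×10⁻² / 1.73×10⁻⁸ = 8.17×10⁻⁵ m.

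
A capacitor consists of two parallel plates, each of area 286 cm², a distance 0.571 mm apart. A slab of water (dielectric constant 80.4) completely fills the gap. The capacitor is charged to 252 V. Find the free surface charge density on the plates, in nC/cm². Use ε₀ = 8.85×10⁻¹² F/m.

σ ≈ 31.4 nC/cm²

A = 286 cm² = 2.86×10⁻² m².
C = κε₀A/d = 80.4 × 8.85×10⁻¹² × 2.86×10⁻² / 5.71×10⁻⁴ = 3.56×10⁻⁸ F.
σ = Q/A = CV/A = 3.56×10⁻⁸ × 252 / 2.86×10⁻² = 3.14×10⁻⁴ C/m².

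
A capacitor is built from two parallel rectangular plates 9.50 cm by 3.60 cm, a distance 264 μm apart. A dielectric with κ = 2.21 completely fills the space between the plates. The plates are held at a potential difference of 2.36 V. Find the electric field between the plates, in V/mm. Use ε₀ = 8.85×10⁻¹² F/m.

E ≈ 8.94 V/mm

E = V/d = 2.36 / 2.64×10⁻⁴ = 8.94×10³ V/m.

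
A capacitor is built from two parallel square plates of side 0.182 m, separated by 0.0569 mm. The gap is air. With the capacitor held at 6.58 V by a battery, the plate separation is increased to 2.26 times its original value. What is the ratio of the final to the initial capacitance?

C = ε₀A/d scales as 1/d, so C₂/C₁ = d₁/d₂ = 1/2.26 = 0.442.

C₂/C₁ ≈ 0.442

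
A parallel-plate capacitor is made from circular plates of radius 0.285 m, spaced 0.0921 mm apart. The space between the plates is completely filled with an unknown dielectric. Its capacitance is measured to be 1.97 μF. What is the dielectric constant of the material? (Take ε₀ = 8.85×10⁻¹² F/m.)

A = π(0.285 m)² = 0.255 m².
κ = Cd/(ε₀A) = 1.97×10⁻⁶ × 9.21×10⁻⁵ / (8.85×10⁻¹² × 0.255) = 80.3.

80.3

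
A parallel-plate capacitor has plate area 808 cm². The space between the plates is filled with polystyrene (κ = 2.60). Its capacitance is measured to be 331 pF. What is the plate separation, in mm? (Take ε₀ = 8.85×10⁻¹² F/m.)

A = 808 cm² = 8.08×10⁻² m².
d = κε₀A/C = 2.60 × 8.85×10⁻¹² × 8.08×10⁻² / 3.31×10⁻¹⁰ = 5.62×10⁻³ m.

5.62 mm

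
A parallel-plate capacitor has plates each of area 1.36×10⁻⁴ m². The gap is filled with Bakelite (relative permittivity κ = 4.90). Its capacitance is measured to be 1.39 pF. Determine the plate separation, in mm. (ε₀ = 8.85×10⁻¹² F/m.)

d = κε₀A/C = 4.90 × 8.85×10⁻¹² × 1.36×10⁻⁴ / 1.39×10⁻¹² = 4.24×10⁻³ m.

4.24 mm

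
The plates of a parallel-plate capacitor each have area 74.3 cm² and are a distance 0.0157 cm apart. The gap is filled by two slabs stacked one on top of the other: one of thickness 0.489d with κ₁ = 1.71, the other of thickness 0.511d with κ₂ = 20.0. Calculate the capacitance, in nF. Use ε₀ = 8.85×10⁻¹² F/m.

A = 74.3 cm² = 7.43×10⁻³ m².
Stacked slabs ⇒ two capacitors in series, each with the full plate area.
C₁ = κ₁ε₀A/d₁ = 1.71 × 8.85×10⁻¹² × 7.43×10⁻³ / 7.68×10⁻⁵ = 1.46×10⁻⁹ F.
C₂ = κ₂ε₀A/d₂ = 20.0 × 8.85×10⁻¹² × 7.43×10⁻³ / 8.02×10⁻⁵ = 1.64×10⁻⁸ F.
C = (1/C₁ + 1/C₂)⁻¹ = 1.34×10⁻⁹ F.

1.34 nF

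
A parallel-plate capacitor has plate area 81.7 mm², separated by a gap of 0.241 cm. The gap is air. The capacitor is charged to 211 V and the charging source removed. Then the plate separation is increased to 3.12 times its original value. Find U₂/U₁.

Isolated ⇒ Q is held fixed.
C₂ = 0.321 C₁ and U = Q²/(2C), so U₂/U₁ = C₁/C₂ = 3.12.

U₂/U₁ ≈ 3.12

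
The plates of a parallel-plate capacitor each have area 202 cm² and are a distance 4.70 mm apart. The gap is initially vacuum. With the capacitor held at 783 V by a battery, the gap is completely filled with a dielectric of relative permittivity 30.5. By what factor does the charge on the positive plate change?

Q₂/Q₁ ≈ 30.5

Battery connected ⇒ V is held fixed.
C₂ = 30.5 C₁ and Q = CV, so Q₂/Q₁ = C₂/C₁ = 30.5.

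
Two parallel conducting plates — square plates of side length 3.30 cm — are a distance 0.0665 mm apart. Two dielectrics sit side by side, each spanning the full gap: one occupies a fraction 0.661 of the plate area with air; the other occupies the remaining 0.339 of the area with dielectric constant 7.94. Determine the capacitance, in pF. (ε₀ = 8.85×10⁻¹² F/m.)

486 pF

A = (3.30 cm)² = 1.09×10⁻³ m².
Side-by-side slabs ⇒ two capacitors in parallel, each spanning the full gap.
C₁ = κ₁ε₀A₁/d = 1.00 × 8.85×10⁻¹² × 7.20×10⁻⁴ / 6.65×10⁻⁵ = 9.58×10⁻¹¹ F.
C₂ = κ₂ε₀A₂/d = 7.94 × 8.85×10⁻¹² × 3.69×10⁻⁴ / 6.65×10⁻⁵ = 3.90×10⁻¹⁰ F.
C = C₁ + C₂ = 4.86×10⁻¹⁰ F.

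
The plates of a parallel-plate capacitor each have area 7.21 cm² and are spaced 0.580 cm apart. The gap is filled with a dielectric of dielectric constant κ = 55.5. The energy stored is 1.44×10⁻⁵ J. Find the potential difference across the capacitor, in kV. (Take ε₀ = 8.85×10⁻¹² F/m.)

A = 7.21 cm² = 7.21×10⁻⁴ m².
C = κε₀A/d = 55.5 × 8.85×10⁻¹² × 7.21×10⁻⁴ / 5.80×10⁻³ = 6.11×10⁻¹¹ F.
V = √(2U/C) = √(2 × 1.44×10⁻⁵ / 6.11×10⁻¹¹) = 6.87×10² V.

V ≈ 0.687 kV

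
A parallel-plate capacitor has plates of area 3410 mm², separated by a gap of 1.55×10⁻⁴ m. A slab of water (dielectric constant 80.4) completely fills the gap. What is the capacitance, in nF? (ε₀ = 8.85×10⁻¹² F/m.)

A = 3410 mm² = 3.41×10⁻³ m².
C = κε₀A/d = 80.4 × 8.85×10⁻¹² × 3.41×10⁻³ / 1.55×10⁻⁴ = 1.57×10⁻⁸ F.

15.7 nF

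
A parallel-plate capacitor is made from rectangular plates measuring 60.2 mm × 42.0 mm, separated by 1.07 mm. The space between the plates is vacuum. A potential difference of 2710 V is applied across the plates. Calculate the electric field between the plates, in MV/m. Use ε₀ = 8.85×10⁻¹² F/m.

E = V/d = 2710 / 1.07×10⁻³ = 2.53×10⁶ V/m.

E ≈ 2.53 MV/m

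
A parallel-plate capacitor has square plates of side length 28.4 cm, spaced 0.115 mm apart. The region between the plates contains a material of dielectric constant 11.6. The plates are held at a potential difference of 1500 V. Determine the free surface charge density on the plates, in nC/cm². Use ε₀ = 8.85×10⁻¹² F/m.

σ ≈ 134 nC/cm²

A = (28.4 cm)² = 8.07×10⁻² m².
C = κε₀A/d = 11.6 × 8.85×10⁻¹² × 8.07×10⁻² / 1.15×10⁻⁴ = 7.20×10⁻⁸ F.
σ = Q/A = CV/A = 7.20×10⁻⁸ × 1500 / 8.07×10⁻² = 1.34×10⁻³ C/m².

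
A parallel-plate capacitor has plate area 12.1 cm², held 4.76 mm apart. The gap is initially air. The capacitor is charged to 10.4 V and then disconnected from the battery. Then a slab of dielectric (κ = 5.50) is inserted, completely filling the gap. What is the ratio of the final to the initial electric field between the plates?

Isolated ⇒ Q is held fixed.
V₂ = Q/C₂ = V₁/5.50; E = V/d, so E₂/E₁ = (V₂/V₁)(d₁/d₂) = 0.182.

0.182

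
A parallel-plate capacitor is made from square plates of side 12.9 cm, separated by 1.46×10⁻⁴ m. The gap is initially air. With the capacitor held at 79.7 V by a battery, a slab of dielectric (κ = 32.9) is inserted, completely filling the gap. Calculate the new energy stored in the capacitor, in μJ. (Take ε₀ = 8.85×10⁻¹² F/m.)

A = (12.9 cm)² = 1.66×10⁻² m².
Initially C₁ = ε₀A/d = 8.85×10⁻¹² × 1.66×10⁻² / 1.46×10⁻⁴ = 1.01×10⁻⁹ F.
U₁ = 3.20×10⁻⁶ J.
Battery connected ⇒ V is held fixed. C₂ = 32.9 C₁ and U = ½CV², so U₂/U₁ = C₂/C₁ = 32.9.
U₂ = 32.9 × 3.20×10⁻⁶ = 1.05×10⁻⁴ J.

105 μJ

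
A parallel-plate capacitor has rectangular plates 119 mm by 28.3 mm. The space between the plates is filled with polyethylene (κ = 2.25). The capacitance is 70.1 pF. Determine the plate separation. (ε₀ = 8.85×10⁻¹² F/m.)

d ≈ 0.957 mm

A = 119 × 28.3 mm² = 3.37×10⁻³ m².
d = κε₀A/C = 2.25 × 8.85×10⁻¹² × 3.37×10⁻³ / 7.01×10⁻¹¹ = 9.57×10⁻⁴ m.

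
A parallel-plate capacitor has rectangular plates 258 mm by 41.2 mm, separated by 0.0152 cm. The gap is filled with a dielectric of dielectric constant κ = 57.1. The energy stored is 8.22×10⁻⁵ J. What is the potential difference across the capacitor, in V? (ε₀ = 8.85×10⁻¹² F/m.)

68.2 V

A = 258 × 41.2 mm² = 1.06×10⁻² m².
C = κε₀A/d = 57.1 × 8.85×10⁻¹² × 1.06×10⁻² / 1.52×10⁻⁴ = 3.53×10⁻⁸ F.
V = √(2U/C) = √(2 × 8.22×10⁻⁵ / 3.53×10⁻⁸) = 68.2 V.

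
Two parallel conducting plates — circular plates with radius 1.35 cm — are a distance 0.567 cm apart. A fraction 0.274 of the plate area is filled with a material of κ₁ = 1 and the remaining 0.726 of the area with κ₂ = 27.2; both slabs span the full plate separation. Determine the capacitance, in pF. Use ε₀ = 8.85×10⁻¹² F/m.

A = π(1.35 cm)² = 5.73×10⁻⁴ m².
Side-by-side slabs ⇒ two capacitors in parallel, each spanning the full gap.
C₁ = κ₁ε₀A₁/d = 1.00 × 8.85×10⁻¹² × 1.57×10⁻⁴ / 5.67×10⁻³ = 2.45×10⁻¹³ F.
C₂ = κ₂ε₀A₂/d = 27.2 × 8.85×10⁻¹² × 4.16×10⁻⁴ / 5.67×10⁻³ = 1.76×10⁻¹¹ F.
C = C₁ + C₂ = 1.79×10⁻¹¹ F.

17.9 pF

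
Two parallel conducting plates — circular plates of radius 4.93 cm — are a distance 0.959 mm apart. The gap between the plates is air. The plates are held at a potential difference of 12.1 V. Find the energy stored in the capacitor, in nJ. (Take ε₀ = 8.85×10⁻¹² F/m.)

U ≈ 5.16 nJ

A = π(4.93 cm)² = 7.64×10⁻³ m².
C = ε₀A/d = 8.85×10⁻¹² × 7.64×10⁻³ / 9.59×10⁻⁴ = 7.05×10⁻¹¹ F.
U = ½CV² = ½ × 7.05×10⁻¹¹ × (12.1)² = 5.16×10⁻⁹ J.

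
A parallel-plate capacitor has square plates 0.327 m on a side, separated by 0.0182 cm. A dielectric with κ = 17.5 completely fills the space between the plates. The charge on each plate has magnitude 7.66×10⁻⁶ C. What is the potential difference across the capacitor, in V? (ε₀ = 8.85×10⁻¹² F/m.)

A = (0.327 m)² = 0.107 m².
C = κε₀A/d = 17.5 × 8.85×10⁻¹² × 0.107 / 1.82×10⁻⁴ = 9.10×10⁻⁸ F.
V = Q/C = 7.66×10⁻⁶ / 9.10×10⁻⁸ = 84.2 V.

V ≈ 84.2 V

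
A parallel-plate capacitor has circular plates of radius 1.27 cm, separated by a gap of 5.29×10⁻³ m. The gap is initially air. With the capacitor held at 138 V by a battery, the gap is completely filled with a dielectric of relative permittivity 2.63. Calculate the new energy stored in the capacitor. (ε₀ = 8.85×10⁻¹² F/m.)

21.2 nJ

A = π(1.27 cm)² = 5.07×10⁻⁴ m².
Initially C₁ = ε₀A/d = 8.85×10⁻¹² × 5.07×10⁻⁴ / 5.29×10⁻³ = 8.48×10⁻¹³ F.
U₁ = 8.07×10⁻⁹ J.
Battery connected ⇒ V is held fixed. C₂ = 2.63 C₁ and U = ½CV², so U₂/U₁ = C₂/C₁ = 2.63.
U₂ = 2.63 × 8.07×10⁻⁹ = 2.12×10⁻⁸ J.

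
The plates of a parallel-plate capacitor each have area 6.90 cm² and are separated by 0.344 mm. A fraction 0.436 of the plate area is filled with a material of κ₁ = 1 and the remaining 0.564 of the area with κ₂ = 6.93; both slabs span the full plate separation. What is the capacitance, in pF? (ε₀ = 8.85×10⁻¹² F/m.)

C ≈ 77.1 pF

A = 6.90 cm² = 6.90×10⁻⁴ m².
Side-by-side slabs ⇒ two capacitors in parallel, each spanning the full gap.
C₁ = κ₁ε₀A₁/d = 1.00 × 8.85×10⁻¹² × 3.01×10⁻⁴ / 3.44×10⁻⁴ = 7.74×10⁻¹² F.
C₂ = κ₂ε₀A₂/d = 6.93 × 8.85×10⁻¹² × 3.89×10⁻⁴ / 3.44×10⁻⁴ = 6.94×10⁻¹¹ F.
C = C₁ + C₂ = 7.71×10⁻¹¹ F.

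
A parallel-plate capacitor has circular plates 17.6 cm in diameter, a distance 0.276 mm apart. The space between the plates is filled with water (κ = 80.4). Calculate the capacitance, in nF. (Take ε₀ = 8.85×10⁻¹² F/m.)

A = π(17.6/2 cm)² = 2.43×10⁻² m².
C = κε₀A/d = 80.4 × 8.85×10⁻¹² × 2.43×10⁻² / 2.76×10⁻⁴ = 6.27×10⁻⁸ F.

C ≈ 62.7 nF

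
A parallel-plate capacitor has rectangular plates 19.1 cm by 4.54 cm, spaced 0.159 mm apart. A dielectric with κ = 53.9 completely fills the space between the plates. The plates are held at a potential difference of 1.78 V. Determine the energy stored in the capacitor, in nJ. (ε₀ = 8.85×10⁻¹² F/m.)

U ≈ 41.2 nJ

A = 19.1 × 4.54 cm² = 8.67×10⁻³ m².
C = κε₀A/d = 53.9 × 8.85×10⁻¹² × 8.67×10⁻³ / 1.59×10⁻⁴ = 2.60×10⁻⁸ F.
U = ½CV² = ½ × 2.60×10⁻⁸ × (1.78)² = 4.12×10⁻⁸ J.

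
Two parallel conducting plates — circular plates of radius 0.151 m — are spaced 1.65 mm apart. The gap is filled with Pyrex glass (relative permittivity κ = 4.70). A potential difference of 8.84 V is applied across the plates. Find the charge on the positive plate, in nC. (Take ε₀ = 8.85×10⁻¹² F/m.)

16.0 nC

A = π(0.151 m)² = 7.16×10⁻² m².
C = κε₀A/d = 4.70 × 8.85×10⁻¹² × 7.16×10⁻² / 1.65×10⁻³ = 1.81×10⁻⁹ F.
Q = CV = 1.81×10⁻⁹ × 8.84 = 1.60×10⁻⁸ C.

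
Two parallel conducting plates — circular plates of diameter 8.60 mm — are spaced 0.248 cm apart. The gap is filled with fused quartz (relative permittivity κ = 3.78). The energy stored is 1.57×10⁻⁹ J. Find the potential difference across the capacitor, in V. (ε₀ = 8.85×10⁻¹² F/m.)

A = π(8.60/2 mm)² = 5.81×10⁻⁵ m².
C = κε₀A/d = 3.78 × 8.85×10⁻¹² × 5.81×10⁻⁵ / 2.48×10⁻³ = 7.84×10⁻¹³ F.
V = √(2U/C) = √(2 × 1.57×10⁻⁹ / 7.84×10⁻¹³) = 63.3 V.

V ≈ 63.3 V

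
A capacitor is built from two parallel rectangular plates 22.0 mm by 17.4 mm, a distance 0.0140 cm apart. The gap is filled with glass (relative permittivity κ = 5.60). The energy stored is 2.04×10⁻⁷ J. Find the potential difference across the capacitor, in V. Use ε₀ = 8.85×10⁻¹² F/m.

A = 22.0 × 17.4 mm² = 3.83×10⁻⁴ m².
C = κε₀A/d = 5.60 × 8.85×10⁻¹² × 3.83×10⁻⁴ / 1.40×10⁻⁴ = 1.36×10⁻¹⁰ F.
V = √(2U/C) = √(2 × 2.04×10⁻⁷ / 1.36×10⁻¹⁰) = 54.9 V.

54.9 V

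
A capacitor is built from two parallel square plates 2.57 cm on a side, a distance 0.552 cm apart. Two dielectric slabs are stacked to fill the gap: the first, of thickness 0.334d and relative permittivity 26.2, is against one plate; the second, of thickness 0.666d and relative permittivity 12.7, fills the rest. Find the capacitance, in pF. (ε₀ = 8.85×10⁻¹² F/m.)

A = (2.57 cm)² = 6.60×10⁻⁴ m².
Stacked slabs ⇒ two capacitors in series, each with the full plate area.
C₁ = κ₁ε₀A/d₁ = 26.2 × 8.85×10⁻¹² × 6.60×10⁻⁴ / 1.84×10⁻³ = 8.31×10⁻¹¹ F.
C₂ = κ₂ε₀A/d₂ = 12.7 × 8.85×10⁻¹² × 6.60×10⁻⁴ / 3.68×10⁻³ = 2.02×10⁻¹¹ F.
C = (1/C₁ + 1/C₂)⁻¹ = 1.62×10⁻¹¹ F.

C ≈ 16.2 pF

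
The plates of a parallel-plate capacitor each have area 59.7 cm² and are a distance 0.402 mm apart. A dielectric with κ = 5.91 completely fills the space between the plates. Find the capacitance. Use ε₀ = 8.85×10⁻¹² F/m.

C ≈ 0.777 nF

A = 59.7 cm² = 5.97×10⁻³ m².
C = κε₀A/d = 5.91 × 8.85×10⁻¹² × 5.97×10⁻³ / 4.02×10⁻⁴ = 7.77×10⁻¹⁰ F.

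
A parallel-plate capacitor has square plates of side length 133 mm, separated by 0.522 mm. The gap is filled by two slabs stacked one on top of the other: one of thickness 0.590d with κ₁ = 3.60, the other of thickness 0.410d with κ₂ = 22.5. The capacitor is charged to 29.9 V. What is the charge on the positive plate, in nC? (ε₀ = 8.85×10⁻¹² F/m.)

A = (133 mm)² = 1.77×10⁻² m².
Stacked slabs ⇒ two capacitors in series, each with the full plate area.
C₁ = κ₁ε₀A/d₁ = 3.60 × 8.85×10⁻¹² × 1.77×10⁻² / 3.08×10⁻⁴ = 1.83×10⁻⁹ F.
C₂ = κ₂ε₀A/d₂ = 22.5 × 8.85×10⁻¹² × 1.77×10⁻² / 2.14×10⁻⁴ = 1.65×10⁻⁸ F.
C = (1/C₁ + 1/C₂)⁻¹ = 1.65×10⁻⁹ F.
Q = CV = 1.65×10⁻⁹ × 29.9 = 4.92×10⁻⁸ C.

49.2 nC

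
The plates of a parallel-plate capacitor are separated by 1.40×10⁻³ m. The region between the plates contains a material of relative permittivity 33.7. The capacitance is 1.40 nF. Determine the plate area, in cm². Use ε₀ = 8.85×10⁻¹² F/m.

A ≈ 65.7 cm²

A = Cd/(κε₀) = 1.40×10⁻⁹ × 1.40×10⁻³ / (33.7 × 8.85×10⁻¹²) = 6.57×10⁻³ m².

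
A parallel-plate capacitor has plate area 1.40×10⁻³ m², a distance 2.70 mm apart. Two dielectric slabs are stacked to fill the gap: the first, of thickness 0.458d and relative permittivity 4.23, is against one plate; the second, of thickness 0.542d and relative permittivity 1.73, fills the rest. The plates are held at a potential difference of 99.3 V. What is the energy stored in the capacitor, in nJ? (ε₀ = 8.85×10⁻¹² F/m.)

Stacked slabs ⇒ two capacitors in series, each with the full plate area.
C₁ = κ₁ε₀A/d₁ = 4.23 × 8.85×10⁻¹² × 1.40×10⁻³ / 1.24×10⁻³ = 4.24×10⁻¹¹ F.
C₂ = κ₂ε₀A/d₂ = 1.73 × 8.85×10⁻¹² × 1.40×10⁻³ / 1.46×10⁻³ = 1.46×10⁻¹¹ F.
C = (1/C₁ + 1/C₂)⁻¹ = 1.09×10⁻¹¹ F.
U = ½CV² = ½ × 1.09×10⁻¹¹ × (99.3)² = 5.37×10⁻⁸ J.

U ≈ 53.7 nJ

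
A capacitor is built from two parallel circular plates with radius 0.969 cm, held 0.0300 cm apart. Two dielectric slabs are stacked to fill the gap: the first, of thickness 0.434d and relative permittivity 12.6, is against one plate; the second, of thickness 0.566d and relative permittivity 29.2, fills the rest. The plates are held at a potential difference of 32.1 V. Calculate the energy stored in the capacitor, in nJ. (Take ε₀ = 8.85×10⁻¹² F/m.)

A = π(0.969 cm)² = 2.95×10⁻⁴ m².
Stacked slabs ⇒ two capacitors in series, each with the full plate area.
C₁ = κ₁ε₀A/d₁ = 12.6 × 8.85×10⁻¹² × 2.95×10⁻⁴ / 1.30×10⁻⁴ = 2.53×10⁻¹⁰ F.
C₂ = κ₂ε₀A/d₂ = 29.2 × 8.85×10⁻¹² × 2.95×10⁻⁴ / 1.70×10⁻⁴ = 4.49×10⁻¹⁰ F.
C = (1/C₁ + 1/C₂)⁻¹ = 1.62×10⁻¹⁰ F.
U = ½CV² = ½ × 1.62×10⁻¹⁰ × (32.1)² = 8.33×10⁻⁸ J.

U ≈ 83.3 nJ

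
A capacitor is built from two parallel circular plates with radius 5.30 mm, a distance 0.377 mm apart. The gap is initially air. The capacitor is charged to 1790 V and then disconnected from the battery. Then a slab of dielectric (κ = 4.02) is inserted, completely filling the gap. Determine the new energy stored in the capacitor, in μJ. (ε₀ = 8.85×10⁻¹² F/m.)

A = π(5.30 mm)² = 8.82×10⁻⁵ m².
Initially C₁ = ε₀A/d = 8.85×10⁻¹² × 8.82×10⁻⁵ / 3.77×10⁻⁴ = 2.07×10⁻¹² F.
U₁ = 3.32×10⁻⁶ J.
Isolated ⇒ Q is held fixed. C₂ = 4.02 C₁ and U = Q²/(2C), so U₂/U₁ = C₁/C₂ = 0.249.
U₂ = 0.249 × 3.32×10⁻⁶ = 8.26×10⁻⁷ J.

U ≈ 0.826 μJ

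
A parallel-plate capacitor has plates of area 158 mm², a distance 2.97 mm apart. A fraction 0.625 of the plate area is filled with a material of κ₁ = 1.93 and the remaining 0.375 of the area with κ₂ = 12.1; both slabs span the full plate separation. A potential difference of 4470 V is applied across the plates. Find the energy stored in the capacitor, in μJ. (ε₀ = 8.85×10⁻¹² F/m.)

A = 158 mm² = 1.58×10⁻⁴ m².
Side-by-side slabs ⇒ two capacitors in parallel, each spanning the full gap.
C₁ = κ₁ε₀A₁/d = 1.93 × 8.85×10⁻¹² × 9.87×10⁻⁵ / 2.97×10⁻³ = 5.68×10⁻¹³ F.
C₂ = κ₂ε₀A₂/d = 12.1 × 8.85×10⁻¹² × 5.92×10⁻⁵ / 2.97×10⁻³ = 2.14×10⁻¹² F.
C = C₁ + C₂ = 2.70×10⁻¹² F.
U = ½CV² = ½ × 2.70×10⁻¹² × (4470)² = 2.70×10⁻⁵ J.

27.0 μJ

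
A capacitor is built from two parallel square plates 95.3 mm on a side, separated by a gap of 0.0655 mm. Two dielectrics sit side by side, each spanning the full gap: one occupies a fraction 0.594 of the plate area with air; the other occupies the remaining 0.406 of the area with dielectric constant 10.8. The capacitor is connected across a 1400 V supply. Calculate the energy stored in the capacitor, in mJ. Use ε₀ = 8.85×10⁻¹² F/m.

5.99 mJ

A = (95.3 mm)² = 9.08×10⁻³ m².
Side-by-side slabs ⇒ two capacitors in parallel, each spanning the full gap.
C₁ = κ₁ε₀A₁/d = 1.00 × 8.85×10⁻¹² × 5.39×10⁻³ / 6.55×10⁻⁵ = 7.29×10⁻¹⁰ F.
C₂ = κ₂ε₀A₂/d = 10.8 × 8.85×10⁻¹² × 3.69×10⁻³ / 6.55×10⁻⁵ = 5.38×10⁻⁹ F.
C = C₁ + C₂ = 6.11×10⁻⁹ F.
U = ½CV² = ½ × 6.11×10⁻⁹ × (1400)² = 5.99×10⁻³ J.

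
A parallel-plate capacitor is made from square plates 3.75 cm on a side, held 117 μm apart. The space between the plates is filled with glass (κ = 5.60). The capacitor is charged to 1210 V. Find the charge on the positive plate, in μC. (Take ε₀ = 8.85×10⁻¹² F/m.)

0.721 μC

A = (3.75 cm)² = 1.41×10⁻³ m².
C = κε₀A/d = 5.60 × 8.85×10⁻¹² × 1.41×10⁻³ / 1.17×10⁻⁴ = 5.96×10⁻¹⁰ F.
Q = CV = 5.96×10⁻¹⁰ × 1210 = 7.21×10⁻⁷ C.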